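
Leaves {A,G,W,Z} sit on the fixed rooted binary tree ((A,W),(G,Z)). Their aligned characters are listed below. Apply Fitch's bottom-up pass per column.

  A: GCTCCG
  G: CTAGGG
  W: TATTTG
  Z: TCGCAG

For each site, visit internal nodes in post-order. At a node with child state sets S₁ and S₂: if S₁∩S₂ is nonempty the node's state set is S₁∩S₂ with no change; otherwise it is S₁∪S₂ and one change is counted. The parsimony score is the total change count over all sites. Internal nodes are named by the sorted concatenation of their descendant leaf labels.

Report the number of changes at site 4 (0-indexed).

AW@0: {G} ∪ {T} = {G,T} (union, +1)
GZ@0: {C} ∪ {T} = {C,T} (union, +1)
AGWZ@0: {G,T} ∩ {C,T} = {T} (intersection, +0)
AW@1: {C} ∪ {A} = {A,C} (union, +1)
GZ@1: {T} ∪ {C} = {C,T} (union, +1)
AGWZ@1: {A,C} ∩ {C,T} = {C} (intersection, +0)
AW@2: {T} ∩ {T} = {T} (intersection, +0)
GZ@2: {A} ∪ {G} = {A,G} (union, +1)
AGWZ@2: {T} ∪ {A,G} = {A,G,T} (union, +1)
AW@3: {C} ∪ {T} = {C,T} (union, +1)
GZ@3: {G} ∪ {C} = {C,G} (union, +1)
AGWZ@3: {C,T} ∩ {C,G} = {C} (intersection, +0)
AW@4: {C} ∪ {T} = {C,T} (union, +1)
GZ@4: {G} ∪ {A} = {A,G} (union, +1)
AGWZ@4: {C,T} ∪ {A,G} = {A,C,G,T} (union, +1)
AW@5: {G} ∩ {G} = {G} (intersection, +0)
GZ@5: {G} ∩ {G} = {G} (intersection, +0)
AGWZ@5: {G} ∩ {G} = {G} (intersection, +0)
per-site changes: [2, 2, 2, 2, 3, 0]; total = 11

3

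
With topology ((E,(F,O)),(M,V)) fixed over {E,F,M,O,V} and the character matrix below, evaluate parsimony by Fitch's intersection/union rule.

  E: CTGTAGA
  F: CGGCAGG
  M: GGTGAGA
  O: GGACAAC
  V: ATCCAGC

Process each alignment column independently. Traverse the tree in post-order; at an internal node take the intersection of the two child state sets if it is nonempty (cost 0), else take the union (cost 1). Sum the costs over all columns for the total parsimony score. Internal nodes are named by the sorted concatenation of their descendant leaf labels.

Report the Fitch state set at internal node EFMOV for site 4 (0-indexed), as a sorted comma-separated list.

A

site 0, node FO: F={C} ∪ O={G} → {C,G} (+1)
site 0, node EFO: E={C} ∩ FO={C,G} → {C} (+0)
site 0, node MV: M={G} ∪ V={A} → {A,G} (+1)
site 0, node EFMOV: EFO={C} ∪ MV={A,G} → {A,C,G} (+1)
site 1, node FO: F={G} ∩ O={G} → {G} (+0)
site 1, node EFO: E={T} ∪ FO={G} → {G,T} (+1)
site 1, node MV: M={G} ∪ V={T} → {G,T} (+1)
site 1, node EFMOV: EFO={G,T} ∩ MV={G,T} → {G,T} (+0)
site 2, node FO: F={G} ∪ O={A} → {A,G} (+1)
site 2, node EFO: E={G} ∩ FO={A,G} → {G} (+0)
site 2, node MV: M={T} ∪ V={C} → {C,T} (+1)
site 2, node EFMOV: EFO={G} ∪ MV={C,T} → {C,G,T} (+1)
site 3, node FO: F={C} ∩ O={C} → {C} (+0)
site 3, node EFO: E={T} ∪ FO={C} → {C,T} (+1)
site 3, node MV: M={G} ∪ V={C} → {C,G} (+1)
site 3, node EFMOV: EFO={C,T} ∩ MV={C,G} → {C} (+0)
site 4, node FO: F={A} ∩ O={A} → {A} (+0)
site 4, node EFO: E={A} ∩ FO={A} → {A} (+0)
site 4, node MV: M={A} ∩ V={A} → {A} (+0)
site 4, node EFMOV: EFO={A} ∩ MV={A} → {A} (+0)
site 5, node FO: F={G} ∪ O={A} → {A,G} (+1)
site 5, node EFO: E={G} ∩ FO={A,G} → {G} (+0)
site 5, node MV: M={G} ∩ V={G} → {G} (+0)
site 5, node EFMOV: EFO={G} ∩ MV={G} → {G} (+0)
site 6, node FO: F={G} ∪ O={C} → {C,G} (+1)
site 6, node EFO: E={A} ∪ FO={C,G} → {A,C,G} (+1)
site 6, node MV: M={A} ∪ V={C} → {A,C} (+1)
site 6, node EFMOV: EFO={A,C,G} ∩ MV={A,C} → {A,C} (+0)
per-site changes: [3, 2, 3, 2, 0, 1, 3]; total = 14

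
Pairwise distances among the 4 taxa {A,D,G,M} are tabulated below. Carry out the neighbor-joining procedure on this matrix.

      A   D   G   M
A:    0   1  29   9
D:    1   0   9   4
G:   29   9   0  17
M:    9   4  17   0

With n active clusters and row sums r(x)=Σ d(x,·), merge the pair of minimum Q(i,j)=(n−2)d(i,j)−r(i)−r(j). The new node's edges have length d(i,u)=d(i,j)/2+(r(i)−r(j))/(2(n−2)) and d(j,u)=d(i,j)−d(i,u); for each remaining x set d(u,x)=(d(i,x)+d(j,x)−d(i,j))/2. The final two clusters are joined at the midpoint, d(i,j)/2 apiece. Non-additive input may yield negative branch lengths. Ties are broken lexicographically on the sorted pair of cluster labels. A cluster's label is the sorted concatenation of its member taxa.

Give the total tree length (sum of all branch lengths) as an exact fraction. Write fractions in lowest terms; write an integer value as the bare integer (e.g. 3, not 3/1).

step 1: merge (A,D) at d=1, Q=-51; branch lengths A→27/4, D→-23/4; new cluster AD
  updated: d(AD,G)=37/2, d(AD,M)=6
step 2: merge (AD,G) at d=37/2, Q=-83/2; branch lengths AD→15/4, G→59/4; new cluster ADG
  updated: d(ADG,M)=9/4
step 3: merge (ADG,M) at d=9/4; branch lengths ADG→9/8, M→9/8; new cluster ADGM
final tree: (((A:27/4,D:-23/4):15/4,G:59/4):9/8,M:9/8)
total length: 87/4

87/4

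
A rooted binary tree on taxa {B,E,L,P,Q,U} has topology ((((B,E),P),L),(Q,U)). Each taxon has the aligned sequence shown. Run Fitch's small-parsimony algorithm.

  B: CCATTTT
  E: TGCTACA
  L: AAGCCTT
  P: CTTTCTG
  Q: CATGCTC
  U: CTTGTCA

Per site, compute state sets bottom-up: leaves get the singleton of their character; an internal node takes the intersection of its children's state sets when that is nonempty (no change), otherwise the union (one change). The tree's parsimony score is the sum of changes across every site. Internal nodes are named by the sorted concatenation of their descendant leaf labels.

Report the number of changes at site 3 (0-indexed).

[col 0] BE: children B:{C}, E:{T} ∪→ {C,T}; cost 1
[col 0] BEP: children BE:{C,T}, P:{C} ∩→ {C}; cost 0
[col 0] BELP: children BEP:{C}, L:{A} ∪→ {A,C}; cost 1
[col 0] QU: children Q:{C}, U:{C} ∩→ {C}; cost 0
[col 0] BELPQU: children BELP:{A,C}, QU:{C} ∩→ {C}; cost 0
[col 1] BE: children B:{C}, E:{G} ∪→ {C,G}; cost 1
[col 1] BEP: children BE:{C,G}, P:{T} ∪→ {C,G,T}; cost 1
[col 1] BELP: children BEP:{C,G,T}, L:{A} ∪→ {A,C,G,T}; cost 1
[col 1] QU: children Q:{A}, U:{T} ∪→ {A,T}; cost 1
[col 1] BELPQU: children BELP:{A,C,G,T}, QU:{A,T} ∩→ {A,T}; cost 0
[col 2] BE: children B:{A}, E:{C} ∪→ {A,C}; cost 1
[col 2] BEP: children BE:{A,C}, P:{T} ∪→ {A,C,T}; cost 1
[col 2] BELP: children BEP:{A,C,T}, L:{G} ∪→ {A,C,G,T}; cost 1
[col 2] QU: children Q:{T}, U:{T} ∩→ {T}; cost 0
[col 2] BELPQU: children BELP:{A,C,G,T}, QU:{T} ∩→ {T}; cost 0
[col 3] BE: children B:{T}, E:{T} ∩→ {T}; cost 0
[col 3] BEP: children BE:{T}, P:{T} ∩→ {T}; cost 0
[col 3] BELP: children BEP:{T}, L:{C} ∪→ {C,T}; cost 1
[col 3] QU: children Q:{G}, U:{G} ∩→ {G}; cost 0
[col 3] BELPQU: children BELP:{C,T}, QU:{G} ∪→ {C,G,T}; cost 1
[col 4] BE: children B:{T}, E:{A} ∪→ {A,T}; cost 1
[col 4] BEP: children BE:{A,T}, P:{C} ∪→ {A,C,T}; cost 1
[col 4] BELP: children BEP:{A,C,T}, L:{C} ∩→ {C}; cost 0
[col 4] QU: children Q:{C}, U:{T} ∪→ {C,T}; cost 1
[col 4] BELPQU: children BELP:{C}, QU:{C,T} ∩→ {C}; cost 0
[col 5] BE: children B:{T}, E:{C} ∪→ {C,T}; cost 1
[col 5] BEP: children BE:{C,T}, P:{T} ∩→ {T}; cost 0
[col 5] BELP: children BEP:{T}, L:{T} ∩→ {T}; cost 0
[col 5] QU: children Q:{T}, U:{C} ∪→ {C,T}; cost 1
[col 5] BELPQU: children BELP:{T}, QU:{C,T} ∩→ {T}; cost 0
[col 6] BE: children B:{T}, E:{A} ∪→ {A,T}; cost 1
[col 6] BEP: children BE:{A,T}, P:{G} ∪→ {A,G,T}; cost 1
[col 6] BELP: children BEP:{A,G,T}, L:{T} ∩→ {T}; cost 0
[col 6] QU: children Q:{C}, U:{A} ∪→ {A,C}; cost 1
[col 6] BELPQU: children BELP:{T}, QU:{A,C} ∪→ {A,C,T}; cost 1
per-site changes: [2, 4, 3, 2, 3, 2, 4]; total = 20

2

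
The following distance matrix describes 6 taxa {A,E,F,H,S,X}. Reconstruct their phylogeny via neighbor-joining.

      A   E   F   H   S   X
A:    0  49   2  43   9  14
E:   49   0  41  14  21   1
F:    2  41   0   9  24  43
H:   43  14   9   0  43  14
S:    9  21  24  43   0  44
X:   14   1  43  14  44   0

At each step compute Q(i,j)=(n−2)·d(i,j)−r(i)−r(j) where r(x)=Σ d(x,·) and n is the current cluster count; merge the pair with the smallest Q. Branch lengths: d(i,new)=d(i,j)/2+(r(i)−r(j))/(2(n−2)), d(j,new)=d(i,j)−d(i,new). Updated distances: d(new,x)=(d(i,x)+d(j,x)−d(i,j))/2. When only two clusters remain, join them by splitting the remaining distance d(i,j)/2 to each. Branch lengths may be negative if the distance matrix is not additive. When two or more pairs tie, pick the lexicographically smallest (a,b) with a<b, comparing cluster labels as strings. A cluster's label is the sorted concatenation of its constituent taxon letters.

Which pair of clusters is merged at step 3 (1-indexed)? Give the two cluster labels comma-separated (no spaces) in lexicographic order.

iteration 1: select E,X (d=1, Q=-238); attach at lengths (7/4, -3/4); label the merged cluster EX
  updated: d(A,EX)=31, d(EX,F)=83/2, d(EX,H)=27/2, d(EX,S)=32
iteration 2: select EX,H (d=27/2, Q=-186); attach at lengths (25/3, 31/6); label the merged cluster EHX
  updated: d(A,EHX)=121/4, d(EHX,F)=37/2, d(EHX,S)=123/4
iteration 3: select A,S (d=9, Q=-87); attach at lengths (-9/8, 81/8); label the merged cluster AS
  updated: d(AS,EHX)=26, d(AS,F)=17/2
iteration 4: select AS,EHX (d=26, Q=-53); attach at lengths (8, 18); label the merged cluster AEHSX
  updated: d(AEHSX,F)=1/2
iteration 5: select AEHSX,F (d=1/2); attach at lengths (1/4, 1/4); label the merged cluster AEFHSX
final tree: (((A:-9/8,S:81/8):8,((E:7/4,X:-3/4):25/3,H:31/6):18):1/4,F:1/4)
total length: 50

A,S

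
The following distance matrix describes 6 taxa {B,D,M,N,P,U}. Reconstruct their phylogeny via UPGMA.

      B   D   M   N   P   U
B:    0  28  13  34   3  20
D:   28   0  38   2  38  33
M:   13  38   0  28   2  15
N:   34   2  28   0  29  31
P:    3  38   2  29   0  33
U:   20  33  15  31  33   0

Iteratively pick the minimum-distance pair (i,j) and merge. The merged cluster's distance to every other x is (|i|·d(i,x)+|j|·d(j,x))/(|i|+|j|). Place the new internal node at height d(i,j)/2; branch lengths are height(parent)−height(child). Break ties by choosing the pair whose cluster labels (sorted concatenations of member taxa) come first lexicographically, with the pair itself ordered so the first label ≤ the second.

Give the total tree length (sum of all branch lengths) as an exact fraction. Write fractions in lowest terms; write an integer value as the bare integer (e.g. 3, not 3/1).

1. join D+N (d=2) ⇒ DN; edges |D|=1, |N|=1
  updated: d(B,DN)=31, d(DN,M)=33, d(DN,P)=67/2, d(DN,U)=32
2. join M+P (d=2) ⇒ MP; edges |M|=1, |P|=1
  updated: d(B,MP)=8, d(DN,MP)=133/4, d(MP,U)=24
3. join B+MP (d=8) ⇒ BMP; edges |B|=4, |MP|=3
  updated: d(BMP,DN)=65/2, d(BMP,U)=68/3
4. join BMP+U (d=68/3) ⇒ BMPU; edges |BMP|=22/3, |U|=34/3
  updated: d(BMPU,DN)=259/8
5. join BMPU+DN (d=259/8) ⇒ BDMNPU; edges |BMPU|=233/48, |DN|=243/16
final tree: (((B:4,(M:1,P:1):3):22/3,U:34/3):233/48,(D:1,N:1):243/16)
total length: 1193/24

1193/24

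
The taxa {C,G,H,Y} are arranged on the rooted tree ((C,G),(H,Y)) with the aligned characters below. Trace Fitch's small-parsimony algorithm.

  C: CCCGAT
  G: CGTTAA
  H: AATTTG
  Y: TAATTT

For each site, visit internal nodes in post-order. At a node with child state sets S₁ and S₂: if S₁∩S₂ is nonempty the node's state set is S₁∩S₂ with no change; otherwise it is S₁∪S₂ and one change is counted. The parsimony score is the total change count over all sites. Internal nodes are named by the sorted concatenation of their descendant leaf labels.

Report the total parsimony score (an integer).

CG@0: {C} ∩ {C} = {C} (intersection, +0)
HY@0: {A} ∪ {T} = {A,T} (union, +1)
CGHY@0: {C} ∪ {A,T} = {A,C,T} (union, +1)
CG@1: {C} ∪ {G} = {C,G} (union, +1)
HY@1: {A} ∩ {A} = {A} (intersection, +0)
CGHY@1: {C,G} ∪ {A} = {A,C,G} (union, +1)
CG@2: {C} ∪ {T} = {C,T} (union, +1)
HY@2: {T} ∪ {A} = {A,T} (union, +1)
CGHY@2: {C,T} ∩ {A,T} = {T} (intersection, +0)
CG@3: {G} ∪ {T} = {G,T} (union, +1)
HY@3: {T} ∩ {T} = {T} (intersection, +0)
CGHY@3: {G,T} ∩ {T} = {T} (intersection, +0)
CG@4: {A} ∩ {A} = {A} (intersection, +0)
HY@4: {T} ∩ {T} = {T} (intersection, +0)
CGHY@4: {A} ∪ {T} = {A,T} (union, +1)
CG@5: {T} ∪ {A} = {A,T} (union, +1)
HY@5: {G} ∪ {T} = {G,T} (union, +1)
CGHY@5: {A,T} ∩ {G,T} = {T} (intersection, +0)
per-site changes: [2, 2, 2, 1, 1, 2]; total = 10

10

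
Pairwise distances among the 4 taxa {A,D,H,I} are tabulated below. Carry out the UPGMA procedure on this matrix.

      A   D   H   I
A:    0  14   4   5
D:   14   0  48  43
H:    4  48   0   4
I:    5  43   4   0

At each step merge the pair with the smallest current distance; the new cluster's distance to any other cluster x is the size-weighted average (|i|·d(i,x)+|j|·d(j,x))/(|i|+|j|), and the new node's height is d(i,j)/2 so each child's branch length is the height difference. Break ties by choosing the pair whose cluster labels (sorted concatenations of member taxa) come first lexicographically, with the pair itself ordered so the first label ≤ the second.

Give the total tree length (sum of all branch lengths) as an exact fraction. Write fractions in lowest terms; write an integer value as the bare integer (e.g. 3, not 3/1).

157/4

iteration 1: select A,H (d=4); attach at lengths (2, 2); label the merged cluster AH
  updated: d(AH,D)=31, d(AH,I)=9/2
iteration 2: select AH,I (d=9/2); attach at lengths (1/4, 9/4); label the merged cluster AHI
  updated: d(AHI,D)=35
iteration 3: select AHI,D (d=35); attach at lengths (61/4, 35/2); label the merged cluster ADHI
final tree: (((A:2,H:2):1/4,I:9/4):61/4,D:35/2)
total length: 157/4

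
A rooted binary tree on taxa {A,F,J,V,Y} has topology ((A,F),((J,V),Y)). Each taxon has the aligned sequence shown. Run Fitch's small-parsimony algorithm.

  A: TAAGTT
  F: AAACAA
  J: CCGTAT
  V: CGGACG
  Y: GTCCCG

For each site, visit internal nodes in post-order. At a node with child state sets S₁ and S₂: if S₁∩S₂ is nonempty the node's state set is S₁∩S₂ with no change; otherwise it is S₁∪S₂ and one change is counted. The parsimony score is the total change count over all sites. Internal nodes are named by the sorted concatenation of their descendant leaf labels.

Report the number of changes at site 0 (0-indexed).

3

AF@0: {T} ∪ {A} = {A,T} (union, +1)
JV@0: {C} ∩ {C} = {C} (intersection, +0)
JVY@0: {C} ∪ {G} = {C,G} (union, +1)
AFJVY@0: {A,T} ∪ {C,G} = {A,C,G,T} (union, +1)
AF@1: {A} ∩ {A} = {A} (intersection, +0)
JV@1: {C} ∪ {G} = {C,G} (union, +1)
JVY@1: {C,G} ∪ {T} = {C,G,T} (union, +1)
AFJVY@1: {A} ∪ {C,G,T} = {A,C,G,T} (union, +1)
AF@2: {A} ∩ {A} = {A} (intersection, +0)
JV@2: {G} ∩ {G} = {G} (intersection, +0)
JVY@2: {G} ∪ {C} = {C,G} (union, +1)
AFJVY@2: {A} ∪ {C,G} = {A,C,G} (union, +1)
AF@3: {G} ∪ {C} = {C,G} (union, +1)
JV@3: {T} ∪ {A} = {A,T} (union, +1)
JVY@3: {A,T} ∪ {C} = {A,C,T} (union, +1)
AFJVY@3: {C,G} ∩ {A,C,T} = {C} (intersection, +0)
AF@4: {T} ∪ {A} = {A,T} (union, +1)
JV@4: {A} ∪ {C} = {A,C} (union, +1)
JVY@4: {A,C} ∩ {C} = {C} (intersection, +0)
AFJVY@4: {A,T} ∪ {C} = {A,C,T} (union, +1)
AF@5: {T} ∪ {A} = {A,T} (union, +1)
JV@5: {T} ∪ {G} = {G,T} (union, +1)
JVY@5: {G,T} ∩ {G} = {G} (intersection, +0)
AFJVY@5: {A,T} ∪ {G} = {A,G,T} (union, +1)
per-site changes: [3, 3, 2, 3, 3, 3]; total = 17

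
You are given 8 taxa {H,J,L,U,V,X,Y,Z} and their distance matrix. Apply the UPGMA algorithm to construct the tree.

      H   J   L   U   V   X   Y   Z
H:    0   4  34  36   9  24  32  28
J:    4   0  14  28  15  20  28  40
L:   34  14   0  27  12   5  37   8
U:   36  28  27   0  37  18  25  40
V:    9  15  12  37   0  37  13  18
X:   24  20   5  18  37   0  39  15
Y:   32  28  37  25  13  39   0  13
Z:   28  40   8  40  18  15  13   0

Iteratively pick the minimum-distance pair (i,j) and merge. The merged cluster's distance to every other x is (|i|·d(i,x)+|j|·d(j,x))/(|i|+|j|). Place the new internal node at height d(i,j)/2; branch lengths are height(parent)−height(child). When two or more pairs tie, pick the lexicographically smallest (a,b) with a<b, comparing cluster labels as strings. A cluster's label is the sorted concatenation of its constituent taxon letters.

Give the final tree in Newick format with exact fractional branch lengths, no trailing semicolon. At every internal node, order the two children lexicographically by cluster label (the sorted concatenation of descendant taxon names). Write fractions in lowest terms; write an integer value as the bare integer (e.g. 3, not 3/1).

1. join H+J (d=4) ⇒ HJ; edges |H|=2, |J|=2
  updated: d(HJ,L)=24, d(HJ,U)=32, d(HJ,V)=12, d(HJ,X)=22, d(HJ,Y)=30, d(HJ,Z)=34
2. join L+X (d=5) ⇒ LX; edges |L|=5/2, |X|=5/2
  updated: d(HJ,LX)=23, d(LX,U)=45/2, d(LX,V)=49/2, d(LX,Y)=38, d(LX,Z)=23/2
3. join LX+Z (d=23/2) ⇒ LXZ; edges |LX|=13/4, |Z|=23/4
  updated: d(HJ,LXZ)=80/3, d(LXZ,U)=85/3, d(LXZ,V)=67/3, d(LXZ,Y)=89/3
4. join HJ+V (d=12) ⇒ HJV; edges |HJ|=4, |V|=6
  updated: d(HJV,LXZ)=227/9, d(HJV,U)=101/3, d(HJV,Y)=73/3
5. join HJV+Y (d=73/3) ⇒ HJVY; edges |HJV|=37/6, |Y|=73/6
  updated: d(HJVY,LXZ)=79/3, d(HJVY,U)=63/2
6. join HJVY+LXZ (d=79/3) ⇒ HJLVXYZ; edges |HJVY|=1, |LXZ|=89/12
  updated: d(HJLVXYZ,U)=211/7
7. join HJLVXYZ+U (d=211/7) ⇒ HJLUVXYZ; edges |HJLVXYZ|=40/21, |U|=211/14
final tree: (((((H:2,J:2):4,V:6):37/6,Y:73/6):1,((L:5/2,X:5/2):13/4,Z:23/4):89/12):40/21,U:211/14)
total length: 6025/84

(((((H:2,J:2):4,V:6):37/6,Y:73/6):1,((L:5/2,X:5/2):13/4,Z:23/4):89/12):40/21,U:211/14)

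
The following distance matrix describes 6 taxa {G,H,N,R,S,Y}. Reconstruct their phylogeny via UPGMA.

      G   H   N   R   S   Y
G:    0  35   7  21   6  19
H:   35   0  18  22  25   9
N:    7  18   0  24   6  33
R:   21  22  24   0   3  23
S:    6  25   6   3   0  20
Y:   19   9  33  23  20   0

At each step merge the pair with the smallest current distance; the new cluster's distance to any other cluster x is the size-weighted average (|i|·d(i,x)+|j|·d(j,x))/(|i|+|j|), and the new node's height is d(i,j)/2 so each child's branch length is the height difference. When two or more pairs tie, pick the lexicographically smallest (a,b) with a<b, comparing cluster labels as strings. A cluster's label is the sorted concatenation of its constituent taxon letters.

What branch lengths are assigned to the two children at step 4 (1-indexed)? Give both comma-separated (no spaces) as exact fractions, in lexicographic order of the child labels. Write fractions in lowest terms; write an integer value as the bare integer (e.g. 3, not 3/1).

1. join R+S (d=3) ⇒ RS; edges |R|=3/2, |S|=3/2
  updated: d(G,RS)=27/2, d(H,RS)=47/2, d(N,RS)=15, d(RS,Y)=43/2
2. join G+N (d=7) ⇒ GN; edges |G|=7/2, |N|=7/2
  updated: d(GN,H)=53/2, d(GN,RS)=57/4, d(GN,Y)=26
3. join H+Y (d=9) ⇒ HY; edges |H|=9/2, |Y|=9/2
  updated: d(GN,HY)=105/4, d(HY,RS)=45/2
4. join GN+RS (d=57/4) ⇒ GNRS; edges |GN|=29/8, |RS|=45/8
  updated: d(GNRS,HY)=195/8
5. join GNRS+HY (d=195/8) ⇒ GHNRSY; edges |GNRS|=81/16, |HY|=123/16
final tree: (((G:7/2,N:7/2):29/8,(R:3/2,S:3/2):45/8):81/16,(H:9/2,Y:9/2):123/16)
total length: 41

29/8,45/8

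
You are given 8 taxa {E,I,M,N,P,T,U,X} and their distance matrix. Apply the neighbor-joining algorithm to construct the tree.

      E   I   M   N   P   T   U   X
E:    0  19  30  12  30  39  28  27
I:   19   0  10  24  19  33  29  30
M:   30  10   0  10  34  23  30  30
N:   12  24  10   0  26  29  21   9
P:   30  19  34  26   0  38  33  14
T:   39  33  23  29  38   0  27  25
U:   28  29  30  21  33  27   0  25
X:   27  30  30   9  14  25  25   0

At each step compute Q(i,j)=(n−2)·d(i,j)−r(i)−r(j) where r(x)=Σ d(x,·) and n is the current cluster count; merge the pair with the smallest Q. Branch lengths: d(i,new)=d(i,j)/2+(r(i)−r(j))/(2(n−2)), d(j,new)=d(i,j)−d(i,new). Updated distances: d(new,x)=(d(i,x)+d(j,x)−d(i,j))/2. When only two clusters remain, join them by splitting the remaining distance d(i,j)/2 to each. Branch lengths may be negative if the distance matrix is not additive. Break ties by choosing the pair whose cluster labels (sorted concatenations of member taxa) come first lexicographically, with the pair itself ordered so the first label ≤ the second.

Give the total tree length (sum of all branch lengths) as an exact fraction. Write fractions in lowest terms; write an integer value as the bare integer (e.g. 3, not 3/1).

1349/16

step 1: merge (I,M) at d=10, Q=-271; branch lengths I→19/4, M→21/4; new cluster IM
  updated: d(E,IM)=39/2, d(IM,N)=12, d(IM,P)=43/2, d(IM,T)=23, d(IM,U)=49/2, d(IM,X)=25
step 2: merge (P,X) at d=14, Q=-435/2; branch lengths P→43/4, X→13/4; new cluster PX
  updated: d(E,PX)=43/2, d(IM,PX)=65/4, d(N,PX)=21/2, d(PX,T)=49/2, d(PX,U)=22
step 3: merge (T,U) at d=27, Q=-157; branch lengths T→16, U→11; new cluster TU
  updated: d(E,TU)=20, d(IM,TU)=41/4, d(N,TU)=23/2, d(PX,TU)=39/4
step 4: merge (E,N) at d=12, Q=-83; branch lengths E→21/2, N→3/2; new cluster EN
  updated: d(EN,IM)=39/4, d(EN,PX)=10, d(EN,TU)=39/4
step 5: merge (EN,IM) at d=39/4, Q=-185/4; branch lengths EN→51/16, IM→105/16; new cluster EIMN
  updated: d(EIMN,PX)=33/4, d(EIMN,TU)=41/8
step 6: merge (EIMN,PX) at d=33/4, Q=-185/8; branch lengths EIMN→29/16, PX→103/16; new cluster EIMNPX
  updated: d(EIMNPX,TU)=53/16
step 7: merge (EIMNPX,TU) at d=53/16; branch lengths EIMNPX→53/32, TU→53/32; new cluster EIMNPTUX
final tree: ((((E:21/2,N:3/2):51/16,(I:19/4,M:21/4):105/16):29/16,(P:43/4,X:13/4):103/16):53/32,(T:16,U:11):53/32)
total length: 1349/16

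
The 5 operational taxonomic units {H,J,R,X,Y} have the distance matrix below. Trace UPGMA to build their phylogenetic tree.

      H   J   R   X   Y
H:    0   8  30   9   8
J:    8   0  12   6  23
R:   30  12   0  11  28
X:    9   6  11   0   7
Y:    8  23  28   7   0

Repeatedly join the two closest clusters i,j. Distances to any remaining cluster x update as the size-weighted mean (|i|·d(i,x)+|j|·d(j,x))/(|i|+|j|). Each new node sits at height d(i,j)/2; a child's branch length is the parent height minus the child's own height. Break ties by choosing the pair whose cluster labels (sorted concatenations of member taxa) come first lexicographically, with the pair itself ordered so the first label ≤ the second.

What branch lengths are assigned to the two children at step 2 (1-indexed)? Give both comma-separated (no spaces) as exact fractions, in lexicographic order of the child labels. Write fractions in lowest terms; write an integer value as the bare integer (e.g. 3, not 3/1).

4,4

1. join J+X (d=6) ⇒ JX; edges |J|=3, |X|=3
  updated: d(H,JX)=17/2, d(JX,R)=23/2, d(JX,Y)=15
2. join H+Y (d=8) ⇒ HY; edges |H|=4, |Y|=4
  updated: d(HY,JX)=47/4, d(HY,R)=29
3. join JX+R (d=23/2) ⇒ JRX; edges |JX|=11/4, |R|=23/4
  updated: d(HY,JRX)=35/2
4. join HY+JRX (d=35/2) ⇒ HJRXY; edges |HY|=19/4, |JRX|=3
final tree: ((H:4,Y:4):19/4,((J:3,X:3):11/4,R:23/4):3)
total length: 121/4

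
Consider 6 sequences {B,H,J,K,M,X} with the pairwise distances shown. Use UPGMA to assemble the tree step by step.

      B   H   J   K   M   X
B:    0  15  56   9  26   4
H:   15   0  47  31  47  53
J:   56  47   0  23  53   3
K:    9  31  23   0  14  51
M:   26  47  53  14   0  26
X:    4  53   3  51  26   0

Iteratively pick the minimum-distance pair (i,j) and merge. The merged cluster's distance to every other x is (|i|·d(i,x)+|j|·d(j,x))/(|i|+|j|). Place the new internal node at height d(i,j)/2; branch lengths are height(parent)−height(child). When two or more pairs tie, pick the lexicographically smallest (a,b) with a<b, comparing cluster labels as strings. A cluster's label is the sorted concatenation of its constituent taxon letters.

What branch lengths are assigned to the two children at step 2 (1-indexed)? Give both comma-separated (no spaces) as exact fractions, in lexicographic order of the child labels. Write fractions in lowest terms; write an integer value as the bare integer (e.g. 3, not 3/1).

9/2,9/2

iteration 1: select J,X (d=3); attach at lengths (3/2, 3/2); label the merged cluster JX
  updated: d(B,JX)=30, d(H,JX)=50, d(JX,K)=37, d(JX,M)=79/2
iteration 2: select B,K (d=9); attach at lengths (9/2, 9/2); label the merged cluster BK
  updated: d(BK,H)=23, d(BK,JX)=67/2, d(BK,M)=20
iteration 3: select BK,M (d=20); attach at lengths (11/2, 10); label the merged cluster BKM
  updated: d(BKM,H)=31, d(BKM,JX)=71/2
iteration 4: select BKM,H (d=31); attach at lengths (11/2, 31/2); label the merged cluster BHKM
  updated: d(BHKM,JX)=313/8
iteration 5: select BHKM,JX (d=313/8); attach at lengths (65/16, 289/16); label the merged cluster BHJKMX
final tree: ((((B:9/2,K:9/2):11/2,M:10):11/2,H:31/2):65/16,(J:3/2,X:3/2):289/16)
total length: 565/8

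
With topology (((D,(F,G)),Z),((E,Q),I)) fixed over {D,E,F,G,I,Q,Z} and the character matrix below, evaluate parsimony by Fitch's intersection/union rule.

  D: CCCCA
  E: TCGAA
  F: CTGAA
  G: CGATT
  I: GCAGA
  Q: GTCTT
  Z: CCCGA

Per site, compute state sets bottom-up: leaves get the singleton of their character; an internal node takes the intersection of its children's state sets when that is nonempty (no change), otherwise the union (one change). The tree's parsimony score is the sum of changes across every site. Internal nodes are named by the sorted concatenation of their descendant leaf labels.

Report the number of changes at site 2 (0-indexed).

4

FG@0: {C} ∩ {C} = {C} (intersection, +0)
DFG@0: {C} ∩ {C} = {C} (intersection, +0)
DFGZ@0: {C} ∩ {C} = {C} (intersection, +0)
EQ@0: {T} ∪ {G} = {G,T} (union, +1)
EIQ@0: {G,T} ∩ {G} = {G} (intersection, +0)
DEFGIQZ@0: {C} ∪ {G} = {C,G} (union, +1)
FG@1: {T} ∪ {G} = {G,T} (union, +1)
DFG@1: {C} ∪ {G,T} = {C,G,T} (union, +1)
DFGZ@1: {C,G,T} ∩ {C} = {C} (intersection, +0)
EQ@1: {C} ∪ {T} = {C,T} (union, +1)
EIQ@1: {C,T} ∩ {C} = {C} (intersection, +0)
DEFGIQZ@1: {C} ∩ {C} = {C} (intersection, +0)
FG@2: {G} ∪ {A} = {A,G} (union, +1)
DFG@2: {C} ∪ {A,G} = {A,C,G} (union, +1)
DFGZ@2: {A,C,G} ∩ {C} = {C} (intersection, +0)
EQ@2: {G} ∪ {C} = {C,G} (union, +1)
EIQ@2: {C,G} ∪ {A} = {A,C,G} (union, +1)
DEFGIQZ@2: {C} ∩ {A,C,G} = {C} (intersection, +0)
FG@3: {A} ∪ {T} = {A,T} (union, +1)
DFG@3: {C} ∪ {A,T} = {A,C,T} (union, +1)
DFGZ@3: {A,C,T} ∪ {G} = {A,C,G,T} (union, +1)
EQ@3: {A} ∪ {T} = {A,T} (union, +1)
EIQ@3: {A,T} ∪ {G} = {A,G,T} (union, +1)
DEFGIQZ@3: {A,C,G,T} ∩ {A,G,T} = {A,G,T} (intersection, +0)
FG@4: {A} ∪ {T} = {A,T} (union, +1)
DFG@4: {A} ∩ {A,T} = {A} (intersection, +0)
DFGZ@4: {A} ∩ {A} = {A} (intersection, +0)
EQ@4: {A} ∪ {T} = {A,T} (union, +1)
EIQ@4: {A,T} ∩ {A} = {A} (intersection, +0)
DEFGIQZ@4: {A} ∩ {A} = {A} (intersection, +0)
per-site changes: [2, 3, 4, 5, 2]; total = 16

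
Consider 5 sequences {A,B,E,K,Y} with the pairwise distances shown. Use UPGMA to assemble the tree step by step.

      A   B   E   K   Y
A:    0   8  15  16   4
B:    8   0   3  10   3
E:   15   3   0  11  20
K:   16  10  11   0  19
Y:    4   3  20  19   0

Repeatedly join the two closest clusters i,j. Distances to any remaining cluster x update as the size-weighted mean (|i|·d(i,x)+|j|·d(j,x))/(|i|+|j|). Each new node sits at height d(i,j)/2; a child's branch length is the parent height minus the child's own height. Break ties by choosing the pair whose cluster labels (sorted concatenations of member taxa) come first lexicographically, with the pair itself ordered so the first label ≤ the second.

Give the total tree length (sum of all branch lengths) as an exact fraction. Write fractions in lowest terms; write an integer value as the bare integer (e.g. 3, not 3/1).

89/4

1. join B+E (d=3) ⇒ BE; edges |B|=3/2, |E|=3/2
  updated: d(A,BE)=23/2, d(BE,K)=21/2, d(BE,Y)=23/2
2. join A+Y (d=4) ⇒ AY; edges |A|=2, |Y|=2
  updated: d(AY,BE)=23/2, d(AY,K)=35/2
3. join BE+K (d=21/2) ⇒ BEK; edges |BE|=15/4, |K|=21/4
  updated: d(AY,BEK)=27/2
4. join AY+BEK (d=27/2) ⇒ ABEKY; edges |AY|=19/4, |BEK|=3/2
final tree: ((A:2,Y:2):19/4,((B:3/2,E:3/2):15/4,K:21/4):3/2)
total length: 89/4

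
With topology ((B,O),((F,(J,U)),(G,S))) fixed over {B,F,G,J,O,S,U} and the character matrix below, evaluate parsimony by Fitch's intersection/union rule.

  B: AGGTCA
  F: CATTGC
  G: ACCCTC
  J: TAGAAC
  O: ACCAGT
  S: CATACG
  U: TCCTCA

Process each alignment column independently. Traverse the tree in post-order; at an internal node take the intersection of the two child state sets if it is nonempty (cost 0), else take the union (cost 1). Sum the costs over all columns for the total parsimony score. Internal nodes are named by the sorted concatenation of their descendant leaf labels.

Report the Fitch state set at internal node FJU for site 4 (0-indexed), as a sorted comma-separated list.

BO@0: {A} ∩ {A} = {A} (intersection, +0)
JU@0: {T} ∩ {T} = {T} (intersection, +0)
FJU@0: {C} ∪ {T} = {C,T} (union, +1)
GS@0: {A} ∪ {C} = {A,C} (union, +1)
FGJSU@0: {C,T} ∩ {A,C} = {C} (intersection, +0)
BFGJOSU@0: {A} ∪ {C} = {A,C} (union, +1)
BO@1: {G} ∪ {C} = {C,G} (union, +1)
JU@1: {A} ∪ {C} = {A,C} (union, +1)
FJU@1: {A} ∩ {A,C} = {A} (intersection, +0)
GS@1: {C} ∪ {A} = {A,C} (union, +1)
FGJSU@1: {A} ∩ {A,C} = {A} (intersection, +0)
BFGJOSU@1: {C,G} ∪ {A} = {A,C,G} (union, +1)
BO@2: {G} ∪ {C} = {C,G} (union, +1)
JU@2: {G} ∪ {C} = {C,G} (union, +1)
FJU@2: {T} ∪ {C,G} = {C,G,T} (union, +1)
GS@2: {C} ∪ {T} = {C,T} (union, +1)
FGJSU@2: {C,G,T} ∩ {C,T} = {C,T} (intersection, +0)
BFGJOSU@2: {C,G} ∩ {C,T} = {C} (intersection, +0)
BO@3: {T} ∪ {A} = {A,T} (union, +1)
JU@3: {A} ∪ {T} = {A,T} (union, +1)
FJU@3: {T} ∩ {A,T} = {T} (intersection, +0)
GS@3: {C} ∪ {A} = {A,C} (union, +1)
FGJSU@3: {T} ∪ {A,C} = {A,C,T} (union, +1)
BFGJOSU@3: {A,T} ∩ {A,C,T} = {A,T} (intersection, +0)
BO@4: {C} ∪ {G} = {C,G} (union, +1)
JU@4: {A} ∪ {C} = {A,C} (union, +1)
FJU@4: {G} ∪ {A,C} = {A,C,G} (union, +1)
GS@4: {T} ∪ {C} = {C,T} (union, +1)
FGJSU@4: {A,C,G} ∩ {C,T} = {C} (intersection, +0)
BFGJOSU@4: {C,G} ∩ {C} = {C} (intersection, +0)
BO@5: {A} ∪ {T} = {A,T} (union, +1)
JU@5: {C} ∪ {A} = {A,C} (union, +1)
FJU@5: {C} ∩ {A,C} = {C} (intersection, +0)
GS@5: {C} ∪ {G} = {C,G} (union, +1)
FGJSU@5: {C} ∩ {C,G} = {C} (intersection, +0)
BFGJOSU@5: {A,T} ∪ {C} = {A,C,T} (union, +1)
per-site changes: [3, 4, 4, 4, 4, 4]; total = 23

A,C,G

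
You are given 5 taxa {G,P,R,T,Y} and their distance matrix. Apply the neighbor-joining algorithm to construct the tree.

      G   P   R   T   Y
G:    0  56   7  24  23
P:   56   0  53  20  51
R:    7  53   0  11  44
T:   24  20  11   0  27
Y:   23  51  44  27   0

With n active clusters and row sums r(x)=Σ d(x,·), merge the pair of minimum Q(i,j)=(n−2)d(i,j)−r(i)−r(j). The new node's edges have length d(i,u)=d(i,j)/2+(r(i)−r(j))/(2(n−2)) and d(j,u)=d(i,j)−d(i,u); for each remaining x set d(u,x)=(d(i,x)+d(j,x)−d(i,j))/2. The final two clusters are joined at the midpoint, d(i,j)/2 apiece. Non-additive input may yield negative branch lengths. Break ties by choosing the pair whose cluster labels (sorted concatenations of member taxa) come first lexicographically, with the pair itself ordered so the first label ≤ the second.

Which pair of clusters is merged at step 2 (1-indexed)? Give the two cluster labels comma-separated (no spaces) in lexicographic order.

1. join G+R (d=7, Q=-204) ⇒ GR; edges |G|=8/3, |R|=13/3
  updated: d(GR,P)=51, d(GR,T)=14, d(GR,Y)=30
2. join GR+Y (d=30, Q=-143) ⇒ GRY; edges |GR|=47/4, |Y|=73/4
  updated: d(GRY,P)=36, d(GRY,T)=11/2
3. join GRY+P (d=36, Q=-123/2) ⇒ GPRY; edges |GRY|=43/4, |P|=101/4
  updated: d(GPRY,T)=-21/4
4. join GPRY+T (d=-21/4) ⇒ GPRTY; edges |GPRY|=-21/8, |T|=-21/8
final tree: ((((G:8/3,R:13/3):47/4,Y:73/4):43/4,P:101/4):-21/8,T:-21/8)
total length: 271/4

GR,Y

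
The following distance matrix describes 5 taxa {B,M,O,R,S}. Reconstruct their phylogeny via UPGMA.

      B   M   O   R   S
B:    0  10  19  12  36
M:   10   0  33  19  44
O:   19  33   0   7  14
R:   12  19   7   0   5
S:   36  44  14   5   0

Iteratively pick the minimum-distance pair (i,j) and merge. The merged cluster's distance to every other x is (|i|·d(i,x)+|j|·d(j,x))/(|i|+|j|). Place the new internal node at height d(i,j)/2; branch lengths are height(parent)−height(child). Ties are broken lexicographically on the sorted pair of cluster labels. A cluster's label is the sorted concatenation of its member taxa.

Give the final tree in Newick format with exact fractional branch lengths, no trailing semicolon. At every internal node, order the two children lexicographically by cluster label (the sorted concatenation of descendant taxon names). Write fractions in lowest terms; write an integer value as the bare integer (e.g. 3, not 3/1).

iteration 1: select R,S (d=5); attach at lengths (5/2, 5/2); label the merged cluster RS
  updated: d(B,RS)=24, d(M,RS)=63/2, d(O,RS)=21/2
iteration 2: select B,M (d=10); attach at lengths (5, 5); label the merged cluster BM
  updated: d(BM,O)=26, d(BM,RS)=111/4
iteration 3: select O,RS (d=21/2); attach at lengths (21/4, 11/4); label the merged cluster ORS
  updated: d(BM,ORS)=163/6
iteration 4: select BM,ORS (d=163/6); attach at lengths (103/12, 25/3); label the merged cluster BMORS
final tree: ((B:5,M:5):103/12,(O:21/4,(R:5/2,S:5/2):11/4):25/3)
total length: 479/12

((B:5,M:5):103/12,(O:21/4,(R:5/2,S:5/2):11/4):25/3)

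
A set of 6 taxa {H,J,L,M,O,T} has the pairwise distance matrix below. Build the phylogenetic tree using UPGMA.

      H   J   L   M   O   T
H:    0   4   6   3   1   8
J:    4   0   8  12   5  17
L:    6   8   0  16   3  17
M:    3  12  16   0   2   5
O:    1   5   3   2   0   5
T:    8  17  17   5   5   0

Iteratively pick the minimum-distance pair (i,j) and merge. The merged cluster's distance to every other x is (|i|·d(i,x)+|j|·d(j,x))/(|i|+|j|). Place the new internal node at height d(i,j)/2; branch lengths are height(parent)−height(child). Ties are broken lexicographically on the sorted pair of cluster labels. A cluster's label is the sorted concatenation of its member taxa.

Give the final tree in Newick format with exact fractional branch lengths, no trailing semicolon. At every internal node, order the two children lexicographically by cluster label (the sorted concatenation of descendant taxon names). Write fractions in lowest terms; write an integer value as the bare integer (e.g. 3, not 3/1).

((((H:1/2,O:1/2):3/4,M:5/4):7/4,T:3):2,(J:4,L:4):1)

1. join H+O (d=1) ⇒ HO; edges |H|=1/2, |O|=1/2
  updated: d(HO,J)=9/2, d(HO,L)=9/2, d(HO,M)=5/2, d(HO,T)=13/2
2. join HO+M (d=5/2) ⇒ HMO; edges |HO|=3/4, |M|=5/4
  updated: d(HMO,J)=7, d(HMO,L)=25/3, d(HMO,T)=6
3. join HMO+T (d=6) ⇒ HMOT; edges |HMO|=7/4, |T|=3
  updated: d(HMOT,J)=19/2, d(HMOT,L)=21/2
4. join J+L (d=8) ⇒ JL; edges |J|=4, |L|=4
  updated: d(HMOT,JL)=10
5. join HMOT+JL (d=10) ⇒ HJLMOT; edges |HMOT|=2, |JL|=1
final tree: ((((H:1/2,O:1/2):3/4,M:5/4):7/4,T:3):2,(J:4,L:4):1)
total length: 75/4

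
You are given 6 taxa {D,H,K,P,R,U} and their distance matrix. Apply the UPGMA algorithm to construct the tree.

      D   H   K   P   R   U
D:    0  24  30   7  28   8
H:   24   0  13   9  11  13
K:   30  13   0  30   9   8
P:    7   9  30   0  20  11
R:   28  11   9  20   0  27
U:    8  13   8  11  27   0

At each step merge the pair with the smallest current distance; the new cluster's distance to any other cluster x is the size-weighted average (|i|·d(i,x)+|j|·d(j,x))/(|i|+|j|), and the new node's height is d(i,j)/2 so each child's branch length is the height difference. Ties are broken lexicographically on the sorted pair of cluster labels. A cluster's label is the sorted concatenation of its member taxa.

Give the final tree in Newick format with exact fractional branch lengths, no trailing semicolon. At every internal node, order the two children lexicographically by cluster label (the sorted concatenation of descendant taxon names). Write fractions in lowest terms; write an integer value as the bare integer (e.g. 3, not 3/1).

((D:7/2,P:7/2):13/2,((H:11/2,R:11/2):9/4,(K:4,U:4):15/4):9/4)

iteration 1: select D,P (d=7); attach at lengths (7/2, 7/2); label the merged cluster DP
  updated: d(DP,H)=33/2, d(DP,K)=30, d(DP,R)=24, d(DP,U)=19/2
iteration 2: select K,U (d=8); attach at lengths (4, 4); label the merged cluster KU
  updated: d(DP,KU)=79/4, d(H,KU)=13, d(KU,R)=18
iteration 3: select H,R (d=11); attach at lengths (11/2, 11/2); label the merged cluster HR
  updated: d(DP,HR)=81/4, d(HR,KU)=31/2
iteration 4: select HR,KU (d=31/2); attach at lengths (9/4, 15/4); label the merged cluster HKRU
  updated: d(DP,HKRU)=20
iteration 5: select DP,HKRU (d=20); attach at lengths (13/2, 9/4); label the merged cluster DHKPRU
final tree: ((D:7/2,P:7/2):13/2,((H:11/2,R:11/2):9/4,(K:4,U:4):15/4):9/4)
total length: 163/4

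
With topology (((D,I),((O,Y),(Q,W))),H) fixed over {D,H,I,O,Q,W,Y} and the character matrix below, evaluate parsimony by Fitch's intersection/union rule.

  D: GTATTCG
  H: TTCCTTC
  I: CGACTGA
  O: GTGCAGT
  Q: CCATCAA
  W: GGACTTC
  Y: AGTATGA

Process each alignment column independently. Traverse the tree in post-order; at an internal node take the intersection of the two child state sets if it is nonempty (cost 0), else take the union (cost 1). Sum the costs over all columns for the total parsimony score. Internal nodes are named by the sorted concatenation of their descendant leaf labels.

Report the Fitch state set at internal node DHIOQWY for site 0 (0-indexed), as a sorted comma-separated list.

site 0, node DI: D={G} ∪ I={C} → {C,G} (+1)
site 0, node OY: O={G} ∪ Y={A} → {A,G} (+1)
site 0, node QW: Q={C} ∪ W={G} → {C,G} (+1)
site 0, node OQWY: OY={A,G} ∩ QW={C,G} → {G} (+0)
site 0, node DIOQWY: DI={C,G} ∩ OQWY={G} → {G} (+0)
site 0, node DHIOQWY: DIOQWY={G} ∪ H={T} → {G,T} (+1)
site 1, node DI: D={T} ∪ I={G} → {G,T} (+1)
site 1, node OY: O={T} ∪ Y={G} → {G,T} (+1)
site 1, node QW: Q={C} ∪ W={G} → {C,G} (+1)
site 1, node OQWY: OY={G,T} ∩ QW={C,G} → {G} (+0)
site 1, node DIOQWY: DI={G,T} ∩ OQWY={G} → {G} (+0)
site 1, node DHIOQWY: DIOQWY={G} ∪ H={T} → {G,T} (+1)
site 2, node DI: D={A} ∩ I={A} → {A} (+0)
site 2, node OY: O={G} ∪ Y={T} → {G,T} (+1)
site 2, node QW: Q={A} ∩ W={A} → {A} (+0)
site 2, node OQWY: OY={G,T} ∪ QW={A} → {A,G,T} (+1)
site 2, node DIOQWY: DI={A} ∩ OQWY={A,G,T} → {A} (+0)
site 2, node DHIOQWY: DIOQWY={A} ∪ H={C} → {A,C} (+1)
site 3, node DI: D={T} ∪ I={C} → {C,T} (+1)
site 3, node OY: O={C} ∪ Y={A} → {A,C} (+1)
site 3, node QW: Q={T} ∪ W={C} → {C,T} (+1)
site 3, node OQWY: OY={A,C} ∩ QW={C,T} → {C} (+0)
site 3, node DIOQWY: DI={C,T} ∩ OQWY={C} → {C} (+0)
site 3, node DHIOQWY: DIOQWY={C} ∩ H={C} → {C} (+0)
site 4, node DI: D={T} ∩ I={T} → {T} (+0)
site 4, node OY: O={A} ∪ Y={T} → {A,T} (+1)
site 4, node QW: Q={C} ∪ W={T} → {C,T} (+1)
site 4, node OQWY: OY={A,T} ∩ QW={C,T} → {T} (+0)
site 4, node DIOQWY: DI={T} ∩ OQWY={T} → {T} (+0)
site 4, node DHIOQWY: DIOQWY={T} ∩ H={T} → {T} (+0)
site 5, node DI: D={C} ∪ I={G} → {C,G} (+1)
site 5, node OY: O={G} ∩ Y={G} → {G} (+0)
site 5, node QW: Q={A} ∪ W={T} → {A,T} (+1)
site 5, node OQWY: OY={G} ∪ QW={A,T} → {A,G,T} (+1)
site 5, node DIOQWY: DI={C,G} ∩ OQWY={A,G,T} → {G} (+0)
site 5, node DHIOQWY: DIOQWY={G} ∪ H={T} → {G,T} (+1)
site 6, node DI: D={G} ∪ I={A} → {A,G} (+1)
site 6, node OY: O={T} ∪ Y={A} → {A,T} (+1)
site 6, node QW: Q={A} ∪ W={C} → {A,C} (+1)
site 6, node OQWY: OY={A,T} ∩ QW={A,C} → {A} (+0)
site 6, node DIOQWY: DI={A,G} ∩ OQWY={A} → {A} (+0)
site 6, node DHIOQWY: DIOQWY={A} ∪ H={C} → {A,C} (+1)
per-site changes: [4, 4, 3, 3, 2, 4, 4]; total = 24

G,T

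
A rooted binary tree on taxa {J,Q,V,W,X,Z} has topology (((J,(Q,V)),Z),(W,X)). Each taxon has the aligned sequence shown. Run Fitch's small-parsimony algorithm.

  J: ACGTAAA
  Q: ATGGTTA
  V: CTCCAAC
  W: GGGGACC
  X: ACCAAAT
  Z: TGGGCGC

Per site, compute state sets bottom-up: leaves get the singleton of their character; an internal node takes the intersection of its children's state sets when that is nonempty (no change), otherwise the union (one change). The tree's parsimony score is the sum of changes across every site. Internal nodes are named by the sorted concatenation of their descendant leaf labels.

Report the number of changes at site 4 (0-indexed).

[col 0] QV: children Q:{A}, V:{C} ∪→ {A,C}; cost 1
[col 0] JQV: children J:{A}, QV:{A,C} ∩→ {A}; cost 0
[col 0] JQVZ: children JQV:{A}, Z:{T} ∪→ {A,T}; cost 1
[col 0] WX: children W:{G}, X:{A} ∪→ {A,G}; cost 1
[col 0] JQVWXZ: children JQVZ:{A,T}, WX:{A,G} ∩→ {A}; cost 0
[col 1] QV: children Q:{T}, V:{T} ∩→ {T}; cost 0
[col 1] JQV: children J:{C}, QV:{T} ∪→ {C,T}; cost 1
[col 1] JQVZ: children JQV:{C,T}, Z:{G} ∪→ {C,G,T}; cost 1
[col 1] WX: children W:{G}, X:{C} ∪→ {C,G}; cost 1
[col 1] JQVWXZ: children JQVZ:{C,G,T}, WX:{C,G} ∩→ {C,G}; cost 0
[col 2] QV: children Q:{G}, V:{C} ∪→ {C,G}; cost 1
[col 2] JQV: children J:{G}, QV:{C,G} ∩→ {G}; cost 0
[col 2] JQVZ: children JQV:{G}, Z:{G} ∩→ {G}; cost 0
[col 2] WX: children W:{G}, X:{C} ∪→ {C,G}; cost 1
[col 2] JQVWXZ: children JQVZ:{G}, WX:{C,G} ∩→ {G}; cost 0
[col 3] QV: children Q:{G}, V:{C} ∪→ {C,G}; cost 1
[col 3] JQV: children J:{T}, QV:{C,G} ∪→ {C,G,T}; cost 1
[col 3] JQVZ: children JQV:{C,G,T}, Z:{G} ∩→ {G}; cost 0
[col 3] WX: children W:{G}, X:{A} ∪→ {A,G}; cost 1
[col 3] JQVWXZ: children JQVZ:{G}, WX:{A,G} ∩→ {G}; cost 0
[col 4] QV: children Q:{T}, V:{A} ∪→ {A,T}; cost 1
[col 4] JQV: children J:{A}, QV:{A,T} ∩→ {A}; cost 0
[col 4] JQVZ: children JQV:{A}, Z:{C} ∪→ {A,C}; cost 1
[col 4] WX: children W:{A}, X:{A} ∩→ {A}; cost 0
[col 4] JQVWXZ: children JQVZ:{A,C}, WX:{A} ∩→ {A}; cost 0
[col 5] QV: children Q:{T}, V:{A} ∪→ {A,T}; cost 1
[col 5] JQV: children J:{A}, QV:{A,T} ∩→ {A}; cost 0
[col 5] JQVZ: children JQV:{A}, Z:{G} ∪→ {A,G}; cost 1
[col 5] WX: children W:{C}, X:{A} ∪→ {A,C}; cost 1
[col 5] JQVWXZ: children JQVZ:{A,G}, WX:{A,C} ∩→ {A}; cost 0
[col 6] QV: children Q:{A}, V:{C} ∪→ {A,C}; cost 1
[col 6] JQV: children J:{A}, QV:{A,C} ∩→ {A}; cost 0
[col 6] JQVZ: children JQV:{A}, Z:{C} ∪→ {A,C}; cost 1
[col 6] WX: children W:{C}, X:{T} ∪→ {C,T}; cost 1
[col 6] JQVWXZ: children JQVZ:{A,C}, WX:{C,T} ∩→ {C}; cost 0
per-site changes: [3, 3, 2, 3, 2, 3, 3]; total = 19

2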